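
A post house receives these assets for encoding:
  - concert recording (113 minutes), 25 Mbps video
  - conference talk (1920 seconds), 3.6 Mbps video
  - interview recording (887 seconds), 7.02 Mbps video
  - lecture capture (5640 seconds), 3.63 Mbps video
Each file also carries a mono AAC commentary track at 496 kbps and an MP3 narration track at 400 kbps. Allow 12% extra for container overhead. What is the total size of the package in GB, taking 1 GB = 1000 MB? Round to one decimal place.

Audio total: 496 + 400 = 896 kbps = 0.896 Mbps.
concert recording: 25.896 Mbps × 6780 s × 1.12 = 196643.9 Mb
conference talk: 4.496 Mbps × 1920 s × 1.12 = 9668.2 Mb
interview recording: 7.916 Mbps × 887 s × 1.12 = 7864.1 Mb
lecture capture: 4.526 Mbps × 5640 s × 1.12 = 28589.8 Mb
Total: 242766.0 Mb = 30345.7 MB.
= 30.35 GB.

30.3 GB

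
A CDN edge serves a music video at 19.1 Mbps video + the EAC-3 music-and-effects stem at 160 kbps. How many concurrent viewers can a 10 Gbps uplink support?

519

Audio: 160 kbps = 0.160 Mbps.
Per-viewer media rate: 19.260 Mbps.
10 Gbps = 10,000 Mbps; 10,000 / 19.260 = 519.21 → 519 viewers.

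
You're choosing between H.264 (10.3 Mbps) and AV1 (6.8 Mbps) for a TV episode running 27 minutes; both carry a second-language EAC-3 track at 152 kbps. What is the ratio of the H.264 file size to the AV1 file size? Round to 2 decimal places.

27 min = 1620 s
Audio: 152 kbps = 0.152 Mbps.
H.264: 10.452 Mbps × 1620 s = 16932.2 Mb = 2.117 GB.
AV1: 6.952 Mbps × 1620 s = 11262.2 Mb = 1.408 GB.
Ratio: 2.117 / 1.408 = 1.503.

1.50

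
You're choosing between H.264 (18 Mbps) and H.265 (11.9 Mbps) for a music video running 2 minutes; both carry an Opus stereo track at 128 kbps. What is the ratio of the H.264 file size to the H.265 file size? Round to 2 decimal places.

1.51

2 min = 120 s
Audio: 128 kbps = 0.128 Mbps.
H.264: 18.128 Mbps × 120 s = 2175.4 Mb = 271.920 MB.
H.265: 12.028 Mbps × 120 s = 1443.4 Mb = 180.420 MB.
Ratio: 271.920 / 180.420 = 1.507.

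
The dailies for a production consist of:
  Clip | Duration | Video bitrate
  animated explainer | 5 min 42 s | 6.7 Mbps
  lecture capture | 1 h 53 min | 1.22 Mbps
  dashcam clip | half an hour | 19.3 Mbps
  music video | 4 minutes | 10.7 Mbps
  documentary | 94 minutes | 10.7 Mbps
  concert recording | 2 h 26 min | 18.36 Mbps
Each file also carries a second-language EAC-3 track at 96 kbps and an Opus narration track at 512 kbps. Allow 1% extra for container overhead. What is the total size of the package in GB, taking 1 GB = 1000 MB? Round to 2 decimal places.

Audio total: 96 + 512 = 608 kbps = 0.608 Mbps.
animated explainer: 7.308 Mbps × 342 s × 1.01 = 2524.3 Mb
lecture capture: 1.828 Mbps × 6780 s × 1.01 = 12517.8 Mb
dashcam clip: 19.908 Mbps × 1800 s × 1.01 = 36192.7 Mb
music video: 11.308 Mbps × 240 s × 1.01 = 2741.1 Mb
documentary: 11.308 Mbps × 5640 s × 1.01 = 64414.9 Mb
concert recording: 18.968 Mbps × 8760 s × 1.01 = 167821.3 Mb
Total: 286212.1 Mb = 35776.5 MB.
= 35.78 GB.

35.78 GB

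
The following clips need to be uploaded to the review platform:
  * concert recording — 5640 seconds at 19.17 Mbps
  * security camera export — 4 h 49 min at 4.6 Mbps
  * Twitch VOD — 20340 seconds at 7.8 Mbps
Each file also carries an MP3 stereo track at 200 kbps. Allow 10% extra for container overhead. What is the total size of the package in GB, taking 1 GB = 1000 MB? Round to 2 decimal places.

48.84 GB

Audio: 200 kbps = 0.200 Mbps.
concert recording: 19.370 Mbps × 5640 s × 1.10 = 120171.5 Mb
security camera export: 4.800 Mbps × 17340 s × 1.10 = 91555.2 Mb
Twitch VOD: 8.000 Mbps × 20340 s × 1.10 = 178992.0 Mb
Total: 390718.7 Mb = 48839.8 MB.
= 48.84 GB.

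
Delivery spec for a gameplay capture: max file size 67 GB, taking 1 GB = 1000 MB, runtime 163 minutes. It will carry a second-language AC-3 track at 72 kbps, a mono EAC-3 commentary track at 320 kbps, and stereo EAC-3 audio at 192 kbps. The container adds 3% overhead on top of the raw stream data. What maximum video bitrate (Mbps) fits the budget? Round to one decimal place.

Budget: 67 GB = 536000.0 Mb.
Stream payload after overhead: 536000.0 / 1.03 = 520388.3 Mb.
163 min = 9780 s
Total bitrate budget: 520388.3 Mb / 9780 s = 53.209 Mbps.
Audio total: 72 + 320 + 192 = 584 kbps = 0.584 Mbps.
Video: 53.209 − 0.584 = 52.625 Mbps.

52.6 Mbps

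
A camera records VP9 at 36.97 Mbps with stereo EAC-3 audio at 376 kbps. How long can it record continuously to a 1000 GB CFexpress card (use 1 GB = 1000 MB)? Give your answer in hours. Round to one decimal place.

Audio: 376 kbps = 0.376 Mbps.
Total bitrate: 36.97 + 0.376 = 37.346 Mbps.
Capacity: 1000 GB = 8,000,000 Mb.
Recording time: 8,000,000 / 37.346 = 214,213 s ≈ 59.5 hours.

59.5 hours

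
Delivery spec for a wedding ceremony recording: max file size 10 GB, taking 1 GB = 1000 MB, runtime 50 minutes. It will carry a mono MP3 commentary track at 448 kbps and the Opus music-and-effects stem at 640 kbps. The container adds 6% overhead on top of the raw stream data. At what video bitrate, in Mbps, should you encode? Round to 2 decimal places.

Budget: 10 GB = 80000.0 Mb.
Stream payload after overhead: 80000.0 / 1.06 = 75471.7 Mb.
50 min = 3000 s
Total bitrate budget: 75471.7 Mb / 3000 s = 25.157 Mbps.
Audio total: 448 + 640 = 1088 kbps = 1.088 Mbps.
Video: 25.157 − 1.088 = 24.069 Mbps.

24.07 Mbps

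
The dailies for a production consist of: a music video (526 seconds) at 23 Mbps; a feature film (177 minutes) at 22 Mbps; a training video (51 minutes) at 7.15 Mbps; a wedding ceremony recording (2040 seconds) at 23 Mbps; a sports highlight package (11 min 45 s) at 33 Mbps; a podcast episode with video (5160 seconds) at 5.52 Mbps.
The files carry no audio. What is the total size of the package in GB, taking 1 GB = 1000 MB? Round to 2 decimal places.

45.79 GB

music video: 23.000 Mbps × 526 s = 12098.0 Mb
feature film: 22.000 Mbps × 10620 s = 233640.0 Mb
training video: 7.150 Mbps × 3060 s = 21879.0 Mb
wedding ceremony recording: 23.000 Mbps × 2040 s = 46920.0 Mb
sports highlight package: 33.000 Mbps × 705 s = 23265.0 Mb
podcast episode with video: 5.520 Mbps × 5160 s = 28483.2 Mb
Total: 366285.2 Mb = 45785.7 MB.
= 45.79 GB.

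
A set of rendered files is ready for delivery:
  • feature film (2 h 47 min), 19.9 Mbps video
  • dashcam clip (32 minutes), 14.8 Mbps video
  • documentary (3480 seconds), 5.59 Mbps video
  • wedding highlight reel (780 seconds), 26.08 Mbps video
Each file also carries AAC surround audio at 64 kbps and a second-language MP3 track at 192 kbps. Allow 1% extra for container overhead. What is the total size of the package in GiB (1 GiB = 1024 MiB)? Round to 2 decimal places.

31.95 GiB

Audio total: 64 + 192 = 256 kbps = 0.256 Mbps.
feature film: 20.156 Mbps × 10020 s × 1.01 = 203982.8 Mb
dashcam clip: 15.056 Mbps × 1920 s × 1.01 = 29196.6 Mb
documentary: 5.846 Mbps × 3480 s × 1.01 = 20547.5 Mb
wedding highlight reel: 26.336 Mbps × 780 s × 1.01 = 20747.5 Mb
Total: 274474.4 Mb = 34309.3 MB.
= 31.95 GiB.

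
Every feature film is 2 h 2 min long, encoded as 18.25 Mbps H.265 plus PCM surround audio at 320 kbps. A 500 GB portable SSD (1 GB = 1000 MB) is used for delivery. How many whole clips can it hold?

29

2 h 2 min = 122 min = 7320 s
Audio: 320 kbps = 0.320 Mbps.
Total bitrate: 18.570 Mbps.
Per item: 18.570 Mbps × 7320 s = 135,932 Mb = 16,992 MB.
Capacity: 500 GB = 4,000,000 Mb; 29.43 items → 29 complete.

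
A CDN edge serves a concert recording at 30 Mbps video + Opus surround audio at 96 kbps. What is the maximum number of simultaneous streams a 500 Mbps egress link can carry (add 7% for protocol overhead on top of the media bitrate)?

Audio: 96 kbps = 0.096 Mbps.
Per-viewer media rate: 30.096 Mbps.
On the wire with 7% overhead: 32.203 Mbps.
500 Mbps = 500.0 Mbps; 500.0 / 32.203 = 15.53 → 15 viewers.

15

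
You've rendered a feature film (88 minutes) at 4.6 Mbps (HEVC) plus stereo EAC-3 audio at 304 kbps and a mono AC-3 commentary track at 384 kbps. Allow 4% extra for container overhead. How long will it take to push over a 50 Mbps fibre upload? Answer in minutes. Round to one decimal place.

9.7 minutes

88 min = 5280 s
Audio total: 304 + 384 = 688 kbps = 0.688 Mbps.
Total bitrate: 5.288 Mbps.
File: 5.288 Mbps × 5280 s = 27920.6 Mb.
With 4% container overhead: ×1.04. → 29037.5 Mb.
At 50 Mbps: 29037.5 / 50 = 580.7 s ≈ 9.68 minutes.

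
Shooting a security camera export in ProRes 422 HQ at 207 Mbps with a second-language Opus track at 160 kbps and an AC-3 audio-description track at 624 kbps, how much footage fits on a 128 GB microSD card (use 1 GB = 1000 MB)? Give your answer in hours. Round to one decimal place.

1.4 hours

Audio total: 160 + 624 = 784 kbps = 0.784 Mbps.
Total bitrate: 207 + 0.784 = 207.784 Mbps.
Capacity: 128 GB = 1,024,000 Mb.
Recording time: 1,024,000 / 207.784 = 4,928 s ≈ 1.37 hours.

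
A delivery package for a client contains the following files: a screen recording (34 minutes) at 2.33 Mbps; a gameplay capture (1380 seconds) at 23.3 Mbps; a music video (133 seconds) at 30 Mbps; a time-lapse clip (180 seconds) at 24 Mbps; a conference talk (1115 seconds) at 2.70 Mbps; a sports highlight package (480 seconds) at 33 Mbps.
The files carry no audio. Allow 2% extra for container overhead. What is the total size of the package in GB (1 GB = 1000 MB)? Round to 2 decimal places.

screen recording: 2.330 Mbps × 2040 s × 1.02 = 4848.3 Mb
gameplay capture: 23.300 Mbps × 1380 s × 1.02 = 32797.1 Mb
music video: 30.000 Mbps × 133 s × 1.02 = 4069.8 Mb
time-lapse clip: 24.000 Mbps × 180 s × 1.02 = 4406.4 Mb
conference talk: 2.700 Mbps × 1115 s × 1.02 = 3070.7 Mb
sports highlight package: 33.000 Mbps × 480 s × 1.02 = 16156.8 Mb
Total: 65349.1 Mb = 8168.6 MB.
= 8.169 GB.

8.17 GB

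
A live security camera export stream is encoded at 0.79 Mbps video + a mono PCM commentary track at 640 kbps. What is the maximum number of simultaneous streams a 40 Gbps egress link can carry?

Audio: 640 kbps = 0.640 Mbps.
Per-viewer media rate: 1.430 Mbps.
40 Gbps = 40,000 Mbps; 40,000 / 1.430 = 27972.03 → 27972 viewers.

27972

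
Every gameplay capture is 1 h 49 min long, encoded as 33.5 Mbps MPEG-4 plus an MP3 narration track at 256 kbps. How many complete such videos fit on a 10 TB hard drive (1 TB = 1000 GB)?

1 h 49 min = 109 min = 6540 s
Audio: 256 kbps = 0.256 Mbps.
Total bitrate: 33.756 Mbps.
Per item: 33.756 Mbps × 6540 s = 220,764 Mb = 27,596 MB.
Capacity: 10 TB = 80,000,000 Mb; 362.38 items → 362 complete.

362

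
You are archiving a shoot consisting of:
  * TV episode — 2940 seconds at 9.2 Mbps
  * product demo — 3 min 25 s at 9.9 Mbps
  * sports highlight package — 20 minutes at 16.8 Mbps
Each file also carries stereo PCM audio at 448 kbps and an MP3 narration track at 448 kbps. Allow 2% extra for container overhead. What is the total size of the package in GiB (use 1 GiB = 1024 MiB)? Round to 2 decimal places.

Audio total: 448 + 448 = 896 kbps = 0.896 Mbps.
TV episode: 10.096 Mbps × 2940 s × 1.02 = 30275.9 Mb
product demo: 10.796 Mbps × 205 s × 1.02 = 2257.4 Mb
sports highlight package: 17.696 Mbps × 1200 s × 1.02 = 21659.9 Mb
Total: 54193.2 Mb = 6774.2 MB.
= 6.309 GiB.

6.31 GiB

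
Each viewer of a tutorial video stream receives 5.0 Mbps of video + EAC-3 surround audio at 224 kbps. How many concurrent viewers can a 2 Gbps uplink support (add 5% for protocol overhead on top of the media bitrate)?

Audio: 224 kbps = 0.224 Mbps.
Per-viewer media rate: 5.224 Mbps.
On the wire with 5% overhead: 5.485 Mbps.
2 Gbps = 2,000 Mbps; 2,000 / 5.485 = 364.62 → 364 viewers.

364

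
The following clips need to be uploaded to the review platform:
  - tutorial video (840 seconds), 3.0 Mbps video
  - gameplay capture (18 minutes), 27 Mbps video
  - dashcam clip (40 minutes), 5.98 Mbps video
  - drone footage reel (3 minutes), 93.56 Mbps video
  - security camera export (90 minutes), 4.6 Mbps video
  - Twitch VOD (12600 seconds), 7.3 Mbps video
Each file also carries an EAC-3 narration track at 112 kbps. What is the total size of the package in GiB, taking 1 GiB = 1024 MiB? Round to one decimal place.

Audio: 112 kbps = 0.112 Mbps.
tutorial video: 3.112 Mbps × 840 s = 2614.1 Mb
gameplay capture: 27.112 Mbps × 1080 s = 29281.0 Mb
dashcam clip: 6.092 Mbps × 2400 s = 14620.8 Mb
drone footage reel: 93.672 Mbps × 180 s = 16861.0 Mb
security camera export: 4.712 Mbps × 5400 s = 25444.8 Mb
Twitch VOD: 7.412 Mbps × 12600 s = 93391.2 Mb
Total: 182212.8 Mb = 22776.6 MB.
= 21.21 GiB.

21.2 GiB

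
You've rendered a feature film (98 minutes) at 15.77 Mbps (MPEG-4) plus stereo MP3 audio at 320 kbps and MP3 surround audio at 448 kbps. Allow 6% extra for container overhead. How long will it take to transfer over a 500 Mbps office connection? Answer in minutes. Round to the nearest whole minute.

3 minutes

98 min = 5880 s
Audio total: 320 + 448 = 768 kbps = 0.768 Mbps.
Total bitrate: 16.538 Mbps.
File: 16.538 Mbps × 5880 s = 97243.4 Mb.
With 6% container overhead: ×1.06. → 103078.0 Mb.
At 500 Mbps: 103078.0 / 500 = 206.2 s ≈ 3.44 minutes.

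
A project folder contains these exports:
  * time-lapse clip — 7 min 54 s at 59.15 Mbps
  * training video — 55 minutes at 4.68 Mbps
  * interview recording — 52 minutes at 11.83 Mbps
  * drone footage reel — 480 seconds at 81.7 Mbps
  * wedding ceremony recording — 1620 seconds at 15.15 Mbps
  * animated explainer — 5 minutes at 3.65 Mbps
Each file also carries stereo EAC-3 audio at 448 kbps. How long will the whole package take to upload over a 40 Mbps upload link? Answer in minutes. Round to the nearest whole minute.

62 minutes

Audio: 448 kbps = 0.448 Mbps.
time-lapse clip: 59.598 Mbps × 474 s = 28249.5 Mb
training video: 5.128 Mbps × 3300 s = 16922.4 Mb
interview recording: 12.278 Mbps × 3120 s = 38307.4 Mb
drone footage reel: 82.148 Mbps × 480 s = 39431.0 Mb
wedding ceremony recording: 15.598 Mbps × 1620 s = 25268.8 Mb
animated explainer: 4.098 Mbps × 300 s = 1229.4 Mb
Total: 149408.4 Mb = 18676.1 MB.
At 40 Mbps: 149408.4 / 40 = 3735 s ≈ 62.3 minutes.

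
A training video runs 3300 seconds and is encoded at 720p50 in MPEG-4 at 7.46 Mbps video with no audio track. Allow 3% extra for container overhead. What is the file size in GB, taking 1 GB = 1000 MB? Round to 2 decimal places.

Total bitrate: 7.46 Mbps.
Stream data: 7.460 Mbps × 3300 s = 24618.0 Mb.
With 3% container overhead: ×1.03.
25,357 Mb ÷ 8 = 3,170 MB → 3.170 GB.

3.17 GB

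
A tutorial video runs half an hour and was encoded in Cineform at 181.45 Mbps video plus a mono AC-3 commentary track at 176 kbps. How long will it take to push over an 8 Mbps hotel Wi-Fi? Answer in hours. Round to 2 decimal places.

11.35 hours

30 min = 1800 s
Audio: 176 kbps = 0.176 Mbps.
Total bitrate: 181.626 Mbps.
File: 181.626 Mbps × 1800 s = 326926.8 Mb.
At 8 Mbps: 326926.8 / 8 = 40865.8 s ≈ 11.4 hours.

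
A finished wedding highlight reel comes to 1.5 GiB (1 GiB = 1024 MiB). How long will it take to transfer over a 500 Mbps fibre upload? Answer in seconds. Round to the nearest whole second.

26 seconds

File: 1.5 GiB = 12884.9 Mb.
At 500 Mbps: 12884.9 / 500 = 25.8 s ≈ 25.8 seconds.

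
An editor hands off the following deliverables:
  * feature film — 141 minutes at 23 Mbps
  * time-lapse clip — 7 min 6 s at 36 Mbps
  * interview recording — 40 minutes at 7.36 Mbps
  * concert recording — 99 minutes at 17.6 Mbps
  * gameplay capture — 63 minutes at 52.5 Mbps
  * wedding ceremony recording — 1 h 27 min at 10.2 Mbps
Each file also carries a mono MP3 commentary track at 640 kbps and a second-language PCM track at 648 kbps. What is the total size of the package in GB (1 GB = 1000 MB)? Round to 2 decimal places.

77.20 GB

Audio total: 640 + 648 = 1288 kbps = 1.288 Mbps.
feature film: 24.288 Mbps × 8460 s = 205476.5 Mb
time-lapse clip: 37.288 Mbps × 426 s = 15884.7 Mb
interview recording: 8.648 Mbps × 2400 s = 20755.2 Mb
concert recording: 18.888 Mbps × 5940 s = 112194.7 Mb
gameplay capture: 53.788 Mbps × 3780 s = 203318.6 Mb
wedding ceremony recording: 11.488 Mbps × 5220 s = 59967.4 Mb
Total: 617597.1 Mb = 77199.6 MB.
= 77.20 GB.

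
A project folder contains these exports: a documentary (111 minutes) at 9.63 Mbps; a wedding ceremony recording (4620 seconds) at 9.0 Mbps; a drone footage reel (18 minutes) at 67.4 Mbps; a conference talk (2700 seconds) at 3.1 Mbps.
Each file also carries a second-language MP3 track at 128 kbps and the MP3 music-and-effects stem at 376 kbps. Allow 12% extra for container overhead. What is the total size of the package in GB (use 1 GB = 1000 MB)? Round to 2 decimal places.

27.23 GB

Audio total: 128 + 376 = 504 kbps = 0.504 Mbps.
documentary: 10.134 Mbps × 6660 s × 1.12 = 75591.5 Mb
wedding ceremony recording: 9.504 Mbps × 4620 s × 1.12 = 49177.5 Mb
drone footage reel: 67.904 Mbps × 1080 s × 1.12 = 82136.7 Mb
conference talk: 3.604 Mbps × 2700 s × 1.12 = 10898.5 Mb
Total: 217804.2 Mb = 27225.5 MB.
= 27.23 GB.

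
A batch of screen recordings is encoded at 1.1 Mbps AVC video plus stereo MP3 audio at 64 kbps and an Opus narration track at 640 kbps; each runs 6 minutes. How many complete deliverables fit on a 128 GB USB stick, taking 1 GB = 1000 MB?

1576

6 min = 360 s
Audio total: 64 + 640 = 704 kbps = 0.704 Mbps.
Total bitrate: 1.804 Mbps.
Per item: 1.804 Mbps × 360 s = 649.4 Mb = 81.18 MB.
Capacity: 128 GB = 1,024,000 Mb; 1576.74 items → 1576 complete.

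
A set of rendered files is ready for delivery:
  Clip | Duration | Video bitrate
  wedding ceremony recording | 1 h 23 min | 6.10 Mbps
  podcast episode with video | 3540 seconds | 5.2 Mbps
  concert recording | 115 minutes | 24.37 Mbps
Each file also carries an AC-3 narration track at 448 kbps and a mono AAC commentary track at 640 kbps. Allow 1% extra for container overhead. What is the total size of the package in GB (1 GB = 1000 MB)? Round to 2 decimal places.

Audio total: 448 + 640 = 1088 kbps = 1.088 Mbps.
wedding ceremony recording: 7.188 Mbps × 4980 s × 1.01 = 36154.2 Mb
podcast episode with video: 6.288 Mbps × 3540 s × 1.01 = 22482.1 Mb
concert recording: 25.458 Mbps × 6900 s × 1.01 = 177416.8 Mb
Total: 236053.1 Mb = 29506.6 MB.
= 29.51 GB.

29.51 GB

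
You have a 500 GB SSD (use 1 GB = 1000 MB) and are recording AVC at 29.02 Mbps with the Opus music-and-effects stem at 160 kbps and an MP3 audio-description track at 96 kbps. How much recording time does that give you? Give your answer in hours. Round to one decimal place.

38.0 hours

Audio total: 160 + 96 = 256 kbps = 0.256 Mbps.
Total bitrate: 29.02 + 0.256 = 29.276 Mbps.
Capacity: 500 GB = 4,000,000 Mb.
Recording time: 4,000,000 / 29.276 = 136,631 s ≈ 38.0 hours.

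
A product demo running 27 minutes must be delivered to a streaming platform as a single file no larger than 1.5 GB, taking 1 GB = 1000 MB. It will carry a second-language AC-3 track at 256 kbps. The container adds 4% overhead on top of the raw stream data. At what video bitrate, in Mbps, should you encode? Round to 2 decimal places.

6.87 Mbps

Budget: 1.5 GB = 12000.0 Mb.
Stream payload after overhead: 12000.0 / 1.04 = 11538.5 Mb.
27 min = 1620 s
Total bitrate budget: 11538.5 Mb / 1620 s = 7.123 Mbps.
Audio: 256 kbps = 0.256 Mbps.
Video: 7.123 − 0.256 = 6.867 Mbps.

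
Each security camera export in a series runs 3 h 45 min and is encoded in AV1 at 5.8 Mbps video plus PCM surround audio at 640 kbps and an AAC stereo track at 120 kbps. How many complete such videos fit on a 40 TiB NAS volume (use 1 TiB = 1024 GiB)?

3 h 45 min = 225 min = 13500 s
Audio total: 640 + 120 = 760 kbps = 0.760 Mbps.
Total bitrate: 6.560 Mbps.
Per item: 6.560 Mbps × 13500 s = 88,560 Mb = 11,070 MB.
Capacity: 40 TiB = 351,843,721 Mb; 3972.94 items → 3972 complete.

3972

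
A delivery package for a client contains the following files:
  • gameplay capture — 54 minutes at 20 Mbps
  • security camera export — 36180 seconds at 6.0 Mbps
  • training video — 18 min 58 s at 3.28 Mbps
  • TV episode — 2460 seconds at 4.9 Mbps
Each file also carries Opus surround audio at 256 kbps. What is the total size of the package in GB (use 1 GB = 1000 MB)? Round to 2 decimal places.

Audio: 256 kbps = 0.256 Mbps.
gameplay capture: 20.256 Mbps × 3240 s = 65629.4 Mb
security camera export: 6.256 Mbps × 36180 s = 226342.1 Mb
training video: 3.536 Mbps × 1138 s = 4024.0 Mb
TV episode: 5.156 Mbps × 2460 s = 12683.8 Mb
Total: 308679.2 Mb = 38584.9 MB.
= 38.58 GB.

38.58 GB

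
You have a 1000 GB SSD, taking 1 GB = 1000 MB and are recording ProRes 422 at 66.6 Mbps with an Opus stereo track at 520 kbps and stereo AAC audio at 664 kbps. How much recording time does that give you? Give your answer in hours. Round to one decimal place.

32.8 hours

Audio total: 520 + 664 = 1184 kbps = 1.184 Mbps.
Total bitrate: 66.6 + 1.184 = 67.784 Mbps.
Capacity: 1000 GB = 8,000,000 Mb.
Recording time: 8,000,000 / 67.784 = 118,022 s ≈ 32.8 hours.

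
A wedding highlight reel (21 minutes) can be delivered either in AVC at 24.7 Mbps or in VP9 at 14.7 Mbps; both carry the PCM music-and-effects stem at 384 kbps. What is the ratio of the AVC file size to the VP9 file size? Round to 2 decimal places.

1.66

21 min = 1260 s
Audio: 384 kbps = 0.384 Mbps.
AVC: 25.084 Mbps × 1260 s = 31605.8 Mb = 3.951 GB.
VP9: 15.084 Mbps × 1260 s = 19005.8 Mb = 2.376 GB.
Ratio: 3.951 / 2.376 = 1.663.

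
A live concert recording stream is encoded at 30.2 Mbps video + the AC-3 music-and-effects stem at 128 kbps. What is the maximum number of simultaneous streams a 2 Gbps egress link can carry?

Audio: 128 kbps = 0.128 Mbps.
Per-viewer media rate: 30.328 Mbps.
2 Gbps = 2,000 Mbps; 2,000 / 30.328 = 65.95 → 65 viewers.

65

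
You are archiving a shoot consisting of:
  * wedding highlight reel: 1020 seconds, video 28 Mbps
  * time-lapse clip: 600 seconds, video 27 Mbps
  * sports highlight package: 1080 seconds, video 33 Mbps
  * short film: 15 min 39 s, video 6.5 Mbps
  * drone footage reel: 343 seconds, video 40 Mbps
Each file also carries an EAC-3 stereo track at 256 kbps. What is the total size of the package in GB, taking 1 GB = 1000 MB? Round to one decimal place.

Audio: 256 kbps = 0.256 Mbps.
wedding highlight reel: 28.256 Mbps × 1020 s = 28821.1 Mb
time-lapse clip: 27.256 Mbps × 600 s = 16353.6 Mb
sports highlight package: 33.256 Mbps × 1080 s = 35916.5 Mb
short film: 6.756 Mbps × 939 s = 6343.9 Mb
drone footage reel: 40.256 Mbps × 343 s = 13807.8 Mb
Total: 101242.9 Mb = 12655.4 MB.
= 12.66 GB.

12.7 GB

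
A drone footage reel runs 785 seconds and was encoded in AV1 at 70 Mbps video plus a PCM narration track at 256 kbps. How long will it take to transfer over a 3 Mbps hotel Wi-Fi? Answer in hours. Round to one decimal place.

5.1 hours

Audio: 256 kbps = 0.256 Mbps.
Total bitrate: 70.256 Mbps.
File: 70.256 Mbps × 785 s = 55151.0 Mb.
At 3 Mbps: 55151.0 / 3 = 18383.7 s ≈ 5.11 hours.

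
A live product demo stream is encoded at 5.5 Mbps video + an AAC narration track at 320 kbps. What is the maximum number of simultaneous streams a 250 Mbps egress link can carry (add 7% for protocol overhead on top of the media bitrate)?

Audio: 320 kbps = 0.320 Mbps.
Per-viewer media rate: 5.820 Mbps.
On the wire with 7% overhead: 6.227 Mbps.
250 Mbps = 250.0 Mbps; 250.0 / 6.227 = 40.15 → 40 viewers.

40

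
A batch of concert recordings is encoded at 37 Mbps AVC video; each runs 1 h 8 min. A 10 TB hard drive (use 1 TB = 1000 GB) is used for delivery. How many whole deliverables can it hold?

1 h 8 min = 68 min = 4080 s
Per item: 37.000 Mbps × 4080 s = 150,960 Mb = 18,870 MB.
Capacity: 10 TB = 80,000,000 Mb; 529.94 items → 529 complete.

529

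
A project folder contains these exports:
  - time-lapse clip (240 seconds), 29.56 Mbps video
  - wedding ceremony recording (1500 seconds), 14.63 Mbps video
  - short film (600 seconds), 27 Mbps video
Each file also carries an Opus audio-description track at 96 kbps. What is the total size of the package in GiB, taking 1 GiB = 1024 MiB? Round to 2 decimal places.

Audio: 96 kbps = 0.096 Mbps.
time-lapse clip: 29.656 Mbps × 240 s = 7117.4 Mb
wedding ceremony recording: 14.726 Mbps × 1500 s = 22089.0 Mb
short film: 27.096 Mbps × 600 s = 16257.6 Mb
Total: 45464.0 Mb = 5683.0 MB.
= 5.293 GiB.

5.29 GiB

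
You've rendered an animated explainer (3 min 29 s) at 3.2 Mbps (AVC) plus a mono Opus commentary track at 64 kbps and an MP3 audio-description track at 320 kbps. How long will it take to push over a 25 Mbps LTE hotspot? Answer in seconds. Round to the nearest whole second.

3 min 29 s = 209 s
Audio total: 64 + 320 = 384 kbps = 0.384 Mbps.
Total bitrate: 3.584 Mbps.
File: 3.584 Mbps × 209 s = 749.1 Mb.
At 25 Mbps: 749.1 / 25 = 30.0 s ≈ 30 seconds.

30 seconds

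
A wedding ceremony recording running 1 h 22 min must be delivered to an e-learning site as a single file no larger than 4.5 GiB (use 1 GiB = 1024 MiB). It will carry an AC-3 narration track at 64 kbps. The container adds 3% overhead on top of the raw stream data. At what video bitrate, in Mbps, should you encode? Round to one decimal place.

Budget: 4.5 GiB = 38654.7 Mb.
Stream payload after overhead: 38654.7 / 1.03 = 37528.8 Mb.
1 h 22 min = 82 min = 4920 s
Total bitrate budget: 37528.8 Mb / 4920 s = 7.628 Mbps.
Audio: 64 kbps = 0.064 Mbps.
Video: 7.628 − 0.064 = 7.564 Mbps.

7.6 Mbps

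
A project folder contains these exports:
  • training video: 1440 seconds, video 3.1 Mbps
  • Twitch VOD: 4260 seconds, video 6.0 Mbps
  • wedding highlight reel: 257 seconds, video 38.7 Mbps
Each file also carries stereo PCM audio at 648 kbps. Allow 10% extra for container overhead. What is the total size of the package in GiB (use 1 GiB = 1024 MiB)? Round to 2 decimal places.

5.61 GiB

Audio: 648 kbps = 0.648 Mbps.
training video: 3.748 Mbps × 1440 s × 1.10 = 5936.8 Mb
Twitch VOD: 6.648 Mbps × 4260 s × 1.10 = 31152.5 Mb
wedding highlight reel: 39.348 Mbps × 257 s × 1.10 = 11123.7 Mb
Total: 48213.0 Mb = 6026.6 MB.
= 5.613 GiB.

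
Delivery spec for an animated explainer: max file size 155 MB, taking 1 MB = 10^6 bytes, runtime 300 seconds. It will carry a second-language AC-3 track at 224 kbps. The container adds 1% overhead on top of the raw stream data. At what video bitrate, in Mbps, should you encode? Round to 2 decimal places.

Budget: 155 MB = 1240.0 Mb.
Stream payload after overhead: 1240.0 / 1.01 = 1227.7 Mb.
Total bitrate budget: 1227.7 Mb / 300 s = 4.092 Mbps.
Audio: 224 kbps = 0.224 Mbps.
Video: 4.092 − 0.224 = 3.868 Mbps.

3.87 Mbps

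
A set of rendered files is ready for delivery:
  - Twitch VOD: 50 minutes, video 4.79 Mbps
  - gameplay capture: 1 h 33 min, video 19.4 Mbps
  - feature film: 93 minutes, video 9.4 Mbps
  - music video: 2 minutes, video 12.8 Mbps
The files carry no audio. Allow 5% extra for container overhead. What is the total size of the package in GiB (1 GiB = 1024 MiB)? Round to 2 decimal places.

21.59 GiB

Twitch VOD: 4.790 Mbps × 3000 s × 1.05 = 15088.5 Mb
gameplay capture: 19.400 Mbps × 5580 s × 1.05 = 113664.6 Mb
feature film: 9.400 Mbps × 5580 s × 1.05 = 55074.6 Mb
music video: 12.800 Mbps × 120 s × 1.05 = 1612.8 Mb
Total: 185440.5 Mb = 23180.1 MB.
= 21.59 GiB.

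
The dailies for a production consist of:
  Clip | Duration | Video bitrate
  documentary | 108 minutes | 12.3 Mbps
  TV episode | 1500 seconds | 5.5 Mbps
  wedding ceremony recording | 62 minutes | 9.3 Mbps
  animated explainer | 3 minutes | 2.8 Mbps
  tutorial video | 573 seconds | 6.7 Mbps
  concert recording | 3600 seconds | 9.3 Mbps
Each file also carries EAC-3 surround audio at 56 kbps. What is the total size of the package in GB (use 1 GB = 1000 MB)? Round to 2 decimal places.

20.16 GB

Audio: 56 kbps = 0.056 Mbps.
documentary: 12.356 Mbps × 6480 s = 80066.9 Mb
TV episode: 5.556 Mbps × 1500 s = 8334.0 Mb
wedding ceremony recording: 9.356 Mbps × 3720 s = 34804.3 Mb
animated explainer: 2.856 Mbps × 180 s = 514.1 Mb
tutorial video: 6.756 Mbps × 573 s = 3871.2 Mb
concert recording: 9.356 Mbps × 3600 s = 33681.6 Mb
Total: 161272.1 Mb = 20159.0 MB.
= 20.16 GB.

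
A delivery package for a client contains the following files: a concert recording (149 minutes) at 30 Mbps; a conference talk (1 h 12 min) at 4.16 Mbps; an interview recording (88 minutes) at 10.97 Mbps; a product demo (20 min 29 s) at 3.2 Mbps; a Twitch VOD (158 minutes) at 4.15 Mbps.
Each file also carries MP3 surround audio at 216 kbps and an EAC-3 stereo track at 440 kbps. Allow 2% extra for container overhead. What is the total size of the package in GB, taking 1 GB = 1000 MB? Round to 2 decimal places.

Audio total: 216 + 440 = 656 kbps = 0.656 Mbps.
concert recording: 30.656 Mbps × 8940 s × 1.02 = 279545.9 Mb
conference talk: 4.816 Mbps × 4320 s × 1.02 = 21221.2 Mb
interview recording: 11.626 Mbps × 5280 s × 1.02 = 62613.0 Mb
product demo: 3.856 Mbps × 1229 s × 1.02 = 4833.8 Mb
Twitch VOD: 4.806 Mbps × 9480 s × 1.02 = 46472.1 Mb
Total: 414686.0 Mb = 51835.8 MB.
= 51.84 GB.

51.84 GB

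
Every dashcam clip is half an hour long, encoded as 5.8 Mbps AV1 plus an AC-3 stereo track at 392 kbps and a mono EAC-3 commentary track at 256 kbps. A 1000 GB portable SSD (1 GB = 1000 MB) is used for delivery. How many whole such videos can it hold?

689

30 min = 1800 s
Audio total: 392 + 256 = 648 kbps = 0.648 Mbps.
Total bitrate: 6.448 Mbps.
Per item: 6.448 Mbps × 1800 s = 11,606 Mb = 1,451 MB.
Capacity: 1000 GB = 8,000,000 Mb; 689.27 items → 689 complete.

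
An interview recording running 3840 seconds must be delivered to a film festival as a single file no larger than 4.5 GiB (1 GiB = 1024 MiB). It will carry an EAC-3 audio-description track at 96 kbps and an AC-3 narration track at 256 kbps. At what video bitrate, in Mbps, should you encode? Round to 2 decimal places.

9.71 Mbps

Budget: 4.5 GiB = 38654.7 Mb.
Total bitrate budget: 38654.7 Mb / 3840 s = 10.066 Mbps.
Audio total: 96 + 256 = 352 kbps = 0.352 Mbps.
Video: 10.066 − 0.352 = 9.714 Mbps.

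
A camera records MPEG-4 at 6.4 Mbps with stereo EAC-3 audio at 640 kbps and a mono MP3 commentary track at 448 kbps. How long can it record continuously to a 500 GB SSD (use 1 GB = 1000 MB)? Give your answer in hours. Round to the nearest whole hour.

148 hours

Audio total: 640 + 448 = 1088 kbps = 1.088 Mbps.
Total bitrate: 6.4 + 1.088 = 7.488 Mbps.
Capacity: 500 GB = 4,000,000 Mb.
Recording time: 4,000,000 / 7.488 = 534,188 s ≈ 148 hours.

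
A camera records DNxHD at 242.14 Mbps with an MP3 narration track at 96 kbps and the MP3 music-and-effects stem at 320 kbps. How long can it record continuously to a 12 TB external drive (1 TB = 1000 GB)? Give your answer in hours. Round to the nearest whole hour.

110 hours

Audio total: 96 + 320 = 416 kbps = 0.416 Mbps.
Total bitrate: 242.14 + 0.416 = 242.556 Mbps.
Capacity: 12 TB = 96,000,000 Mb.
Recording time: 96,000,000 / 242.556 = 395,785 s ≈ 110 hours.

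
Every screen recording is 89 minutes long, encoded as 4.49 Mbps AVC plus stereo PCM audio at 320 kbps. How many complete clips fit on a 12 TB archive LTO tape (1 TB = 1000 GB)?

89 min = 5340 s
Audio: 320 kbps = 0.320 Mbps.
Total bitrate: 4.810 Mbps.
Per item: 4.810 Mbps × 5340 s = 25,685 Mb = 3,211 MB.
Capacity: 12 TB = 96,000,000 Mb; 3737.53 items → 3737 complete.

3737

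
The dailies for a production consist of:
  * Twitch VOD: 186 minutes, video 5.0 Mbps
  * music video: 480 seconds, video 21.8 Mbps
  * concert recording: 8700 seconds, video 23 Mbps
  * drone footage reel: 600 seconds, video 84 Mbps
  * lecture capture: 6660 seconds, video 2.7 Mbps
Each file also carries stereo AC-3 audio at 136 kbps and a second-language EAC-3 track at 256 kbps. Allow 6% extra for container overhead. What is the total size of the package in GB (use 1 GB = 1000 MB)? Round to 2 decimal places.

45.79 GB

Audio total: 136 + 256 = 392 kbps = 0.392 Mbps.
Twitch VOD: 5.392 Mbps × 11160 s × 1.06 = 63785.2 Mb
music video: 22.192 Mbps × 480 s × 1.06 = 11291.3 Mb
concert recording: 23.392 Mbps × 8700 s × 1.06 = 215721.0 Mb
drone footage reel: 84.392 Mbps × 600 s × 1.06 = 53673.3 Mb
lecture capture: 3.092 Mbps × 6660 s × 1.06 = 21828.3 Mb
Total: 366299.1 Mb = 45787.4 MB.
= 45.79 GB.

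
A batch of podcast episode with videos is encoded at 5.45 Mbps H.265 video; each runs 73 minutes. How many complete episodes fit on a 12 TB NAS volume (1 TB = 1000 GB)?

4021

73 min = 4380 s
Per item: 5.450 Mbps × 4380 s = 23,871 Mb = 2,984 MB.
Capacity: 12 TB = 96,000,000 Mb; 4021.62 items → 4021 complete.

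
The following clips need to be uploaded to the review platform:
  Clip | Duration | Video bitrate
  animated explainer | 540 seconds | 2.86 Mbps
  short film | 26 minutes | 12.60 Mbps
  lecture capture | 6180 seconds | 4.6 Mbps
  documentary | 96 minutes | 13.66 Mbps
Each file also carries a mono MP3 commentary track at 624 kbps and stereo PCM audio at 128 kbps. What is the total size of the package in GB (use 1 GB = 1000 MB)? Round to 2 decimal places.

17.36 GB

Audio total: 624 + 128 = 752 kbps = 0.752 Mbps.
animated explainer: 3.612 Mbps × 540 s = 1950.5 Mb
short film: 13.352 Mbps × 1560 s = 20829.1 Mb
lecture capture: 5.352 Mbps × 6180 s = 33075.4 Mb
documentary: 14.412 Mbps × 5760 s = 83013.1 Mb
Total: 138868.1 Mb = 17358.5 MB.
= 17.36 GB.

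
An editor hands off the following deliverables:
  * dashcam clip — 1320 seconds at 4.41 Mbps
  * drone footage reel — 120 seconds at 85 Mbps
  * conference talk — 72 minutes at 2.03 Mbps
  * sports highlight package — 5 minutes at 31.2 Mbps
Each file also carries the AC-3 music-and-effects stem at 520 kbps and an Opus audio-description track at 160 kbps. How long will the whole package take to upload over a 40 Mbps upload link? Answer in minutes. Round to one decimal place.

Audio total: 520 + 160 = 680 kbps = 0.680 Mbps.
dashcam clip: 5.090 Mbps × 1320 s = 6718.8 Mb
drone footage reel: 85.680 Mbps × 120 s = 10281.6 Mb
conference talk: 2.710 Mbps × 4320 s = 11707.2 Mb
sports highlight package: 31.880 Mbps × 300 s = 9564.0 Mb
Total: 38271.6 Mb = 4783.9 MB.
At 40 Mbps: 38271.6 / 40 = 957 s ≈ 15.9 minutes.

15.9 minutes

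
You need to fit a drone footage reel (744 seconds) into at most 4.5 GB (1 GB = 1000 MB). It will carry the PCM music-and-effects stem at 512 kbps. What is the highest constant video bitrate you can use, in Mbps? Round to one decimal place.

47.9 Mbps

Budget: 4.5 GB = 36000.0 Mb.
Total bitrate budget: 36000.0 Mb / 744 s = 48.387 Mbps.
Audio: 512 kbps = 0.512 Mbps.
Video: 48.387 − 0.512 = 47.875 Mbps.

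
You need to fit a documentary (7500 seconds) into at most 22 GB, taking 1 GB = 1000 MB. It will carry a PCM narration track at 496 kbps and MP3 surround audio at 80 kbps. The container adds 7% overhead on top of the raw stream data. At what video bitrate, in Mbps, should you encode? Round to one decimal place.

21.4 Mbps

Budget: 22 GB = 176000.0 Mb.
Stream payload after overhead: 176000.0 / 1.07 = 164486.0 Mb.
Total bitrate budget: 164486.0 Mb / 7500 s = 21.931 Mbps.
Audio total: 496 + 80 = 576 kbps = 0.576 Mbps.
Video: 21.931 − 0.576 = 21.355 Mbps.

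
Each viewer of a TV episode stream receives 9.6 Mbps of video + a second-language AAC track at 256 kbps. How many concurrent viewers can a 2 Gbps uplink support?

202

Audio: 256 kbps = 0.256 Mbps.
Per-viewer media rate: 9.856 Mbps.
2 Gbps = 2,000 Mbps; 2,000 / 9.856 = 202.92 → 202 viewers.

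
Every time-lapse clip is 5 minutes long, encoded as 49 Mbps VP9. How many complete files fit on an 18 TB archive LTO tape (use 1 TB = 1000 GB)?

5 min = 300 s
Per item: 49.000 Mbps × 300 s = 14,700 Mb = 1,838 MB.
Capacity: 18 TB = 144,000,000 Mb; 9795.92 items → 9795 complete.

9795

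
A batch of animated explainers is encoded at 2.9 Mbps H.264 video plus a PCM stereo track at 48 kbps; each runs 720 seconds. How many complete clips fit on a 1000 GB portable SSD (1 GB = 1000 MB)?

3769

Audio: 48 kbps = 0.048 Mbps.
Total bitrate: 2.948 Mbps.
Per item: 2.948 Mbps × 720 s = 2,123 Mb = 265.3 MB.
Capacity: 1000 GB = 8,000,000 Mb; 3769.03 items → 3769 complete.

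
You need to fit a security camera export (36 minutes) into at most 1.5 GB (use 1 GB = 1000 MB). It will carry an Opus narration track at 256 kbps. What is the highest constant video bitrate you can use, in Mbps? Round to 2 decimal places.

Budget: 1.5 GB = 12000.0 Mb.
36 min = 2160 s
Total bitrate budget: 12000.0 Mb / 2160 s = 5.556 Mbps.
Audio: 256 kbps = 0.256 Mbps.
Video: 5.556 − 0.256 = 5.300 Mbps.

5.30 Mbps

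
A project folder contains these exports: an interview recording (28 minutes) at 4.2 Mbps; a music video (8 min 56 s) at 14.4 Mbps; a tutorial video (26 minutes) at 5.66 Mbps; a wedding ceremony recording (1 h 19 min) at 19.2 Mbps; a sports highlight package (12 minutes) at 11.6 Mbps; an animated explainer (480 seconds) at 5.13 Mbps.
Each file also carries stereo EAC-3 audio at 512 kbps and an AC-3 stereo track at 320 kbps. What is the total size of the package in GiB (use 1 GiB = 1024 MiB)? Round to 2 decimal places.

Audio total: 512 + 320 = 832 kbps = 0.832 Mbps.
interview recording: 5.032 Mbps × 1680 s = 8453.8 Mb
music video: 15.232 Mbps × 536 s = 8164.4 Mb
tutorial video: 6.492 Mbps × 1560 s = 10127.5 Mb
wedding ceremony recording: 20.032 Mbps × 4740 s = 94951.7 Mb
sports highlight package: 12.432 Mbps × 720 s = 8951.0 Mb
animated explainer: 5.962 Mbps × 480 s = 2861.8 Mb
Total: 133510.1 Mb = 16688.8 MB.
= 15.54 GiB.

15.54 GiB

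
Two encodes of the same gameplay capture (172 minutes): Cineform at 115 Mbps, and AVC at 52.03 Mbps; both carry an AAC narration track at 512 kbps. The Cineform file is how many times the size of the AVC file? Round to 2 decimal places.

172 min = 10320 s
Audio: 512 kbps = 0.512 Mbps.
Cineform: 115.512 Mbps × 10320 s = 1192083.8 Mb = 149.010 GB.
AVC: 52.542 Mbps × 10320 s = 542233.4 Mb = 67.779 GB.
Ratio: 149.010 / 67.779 = 2.198.

2.20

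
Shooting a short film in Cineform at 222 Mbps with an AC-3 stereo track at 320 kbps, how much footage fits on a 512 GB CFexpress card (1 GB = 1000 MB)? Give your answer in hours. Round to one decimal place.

Audio: 320 kbps = 0.320 Mbps.
Total bitrate: 222 + 0.320 = 222.320 Mbps.
Capacity: 512 GB = 4,096,000 Mb.
Recording time: 4,096,000 / 222.320 = 18,424 s ≈ 5.12 hours.

5.1 hours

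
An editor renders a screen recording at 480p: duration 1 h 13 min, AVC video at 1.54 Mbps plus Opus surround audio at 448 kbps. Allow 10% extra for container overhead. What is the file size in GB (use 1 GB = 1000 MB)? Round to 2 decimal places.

1 h 13 min = 73 min = 4380 s
Audio: 448 kbps = 0.448 Mbps.
Total bitrate: 1.54 + 0.448 = 1.988 Mbps.
Stream data: 1.988 Mbps × 4380 s = 8707.4 Mb.
With 10% container overhead: ×1.10.
9,578 Mb ÷ 8 = 1,197 MB → 1.197 GB.

1.20 GB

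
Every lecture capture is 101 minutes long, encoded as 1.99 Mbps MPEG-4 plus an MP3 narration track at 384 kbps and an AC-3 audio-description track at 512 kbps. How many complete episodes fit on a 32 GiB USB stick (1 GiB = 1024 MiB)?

15

101 min = 6060 s
Audio total: 384 + 512 = 896 kbps = 0.896 Mbps.
Total bitrate: 2.886 Mbps.
Per item: 2.886 Mbps × 6060 s = 17,489 Mb = 2,186 MB.
Capacity: 32 GiB = 274,878 Mb; 15.72 items → 15 complete.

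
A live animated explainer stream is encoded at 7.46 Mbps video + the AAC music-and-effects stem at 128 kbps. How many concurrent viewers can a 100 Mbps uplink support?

Audio: 128 kbps = 0.128 Mbps.
Per-viewer media rate: 7.588 Mbps.
100 Mbps = 100.0 Mbps; 100.0 / 7.588 = 13.18 → 13 viewers.

13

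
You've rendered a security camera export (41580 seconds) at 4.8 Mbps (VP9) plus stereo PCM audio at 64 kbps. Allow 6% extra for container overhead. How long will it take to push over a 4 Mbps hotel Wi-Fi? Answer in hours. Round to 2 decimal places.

14.89 hours

Audio: 64 kbps = 0.064 Mbps.
Total bitrate: 4.864 Mbps.
File: 4.864 Mbps × 41580 s = 202245.1 Mb.
With 6% container overhead: ×1.06. → 214379.8 Mb.
At 4 Mbps: 214379.8 / 4 = 53595.0 s ≈ 14.9 hours.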